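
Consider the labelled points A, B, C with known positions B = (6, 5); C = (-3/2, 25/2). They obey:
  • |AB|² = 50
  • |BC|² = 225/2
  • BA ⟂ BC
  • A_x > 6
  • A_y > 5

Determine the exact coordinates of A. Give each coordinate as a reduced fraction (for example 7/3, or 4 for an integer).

A = (11, 10)

1. A_x = 11  [[BA ⟂ BC ⇒ -15/2x+15/2y+15/2=0] ∩ [|A−(6, 5)|²=50]]
2. A_y = 10  [[BA ⟂ BC ⇒ -15/2x+15/2y+15/2=0] ∩ [|A−(6, 5)|²=50]]
   so A = (11, 10)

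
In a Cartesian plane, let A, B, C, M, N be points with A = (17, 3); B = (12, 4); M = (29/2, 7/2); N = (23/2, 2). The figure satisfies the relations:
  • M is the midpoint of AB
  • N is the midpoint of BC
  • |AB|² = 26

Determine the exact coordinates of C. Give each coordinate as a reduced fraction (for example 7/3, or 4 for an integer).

1. C_x = 11  [C = 2·N−B = 2·(23/2, 2)−(12, 4)]
2. C_y = 0  [C = 2·N−B = 2·(23/2, 2)−(12, 4)]
   so C = (11, 0)

C = (11, 0)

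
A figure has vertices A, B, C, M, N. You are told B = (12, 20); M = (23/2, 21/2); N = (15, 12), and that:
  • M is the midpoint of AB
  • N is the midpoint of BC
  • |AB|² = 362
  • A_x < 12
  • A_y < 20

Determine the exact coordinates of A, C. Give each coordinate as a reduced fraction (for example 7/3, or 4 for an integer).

1. A_x = 11  [A = 2·M−B = 2·(23/2, 21/2)−(12, 20)]
2. A_y = 1  [A = 2·M−B = 2·(23/2, 21/2)−(12, 20)]
   so A = (11, 1)
3. C_x = 18  [C = 2·N−B = 2·(15, 12)−(12, 20)]
4. C_y = 4  [C = 2·N−B = 2·(15, 12)−(12, 20)]
   so C = (18, 4)

A = (11, 1)
C = (18, 4)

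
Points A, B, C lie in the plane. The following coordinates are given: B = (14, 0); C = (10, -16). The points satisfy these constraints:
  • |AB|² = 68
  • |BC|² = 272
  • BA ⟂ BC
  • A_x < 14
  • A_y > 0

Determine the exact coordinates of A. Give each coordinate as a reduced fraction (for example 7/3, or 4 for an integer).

1. A_x = 6  [[BA ⟂ BC ⇒ -4x-16y+56=0] ∩ [|A−(14, 0)|²=68]]
2. A_y = 2  [[BA ⟂ BC ⇒ -4x-16y+56=0] ∩ [|A−(14, 0)|²=68]]
   so A = (6, 2)

A = (6, 2)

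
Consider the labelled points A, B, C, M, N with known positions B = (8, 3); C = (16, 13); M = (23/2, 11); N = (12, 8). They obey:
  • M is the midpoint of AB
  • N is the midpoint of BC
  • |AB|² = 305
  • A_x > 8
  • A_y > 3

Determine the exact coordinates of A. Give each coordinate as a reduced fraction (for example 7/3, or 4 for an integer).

1. A_x = 15  [A = 2·M−B = 2·(23/2, 11)−(8, 3)]
2. A_y = 19  [A = 2·M−B = 2·(23/2, 11)−(8, 3)]
   so A = (15, 19)

A = (15, 19)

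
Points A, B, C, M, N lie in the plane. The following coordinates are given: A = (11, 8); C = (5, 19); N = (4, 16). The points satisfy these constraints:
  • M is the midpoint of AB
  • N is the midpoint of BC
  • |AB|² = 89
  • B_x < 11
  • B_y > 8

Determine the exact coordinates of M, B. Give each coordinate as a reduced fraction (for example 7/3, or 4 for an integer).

M = (7, 21/2)
B = (3, 13)

1. B_x = 3  [B = 2·N−C = 2·(4, 16)−(5, 19)]
2. B_y = 13  [B = 2·N−C = 2·(4, 16)−(5, 19)]
   so B = (3, 13)
3. M_x = 7  [2·M = A+B = (11, 8)+(3, 13)]
4. M_y = 21/2  [2·M = A+B = (11, 8)+(3, 13)]
   so M = (7, 21/2)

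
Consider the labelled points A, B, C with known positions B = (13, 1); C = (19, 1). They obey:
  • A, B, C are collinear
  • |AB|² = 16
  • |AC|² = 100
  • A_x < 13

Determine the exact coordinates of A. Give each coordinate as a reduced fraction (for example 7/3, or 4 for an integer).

1. A_x = 9  [[A, B, C are collinear ⇒ 6y-6=0] ∩ [|A−(13, 1)|²=16]]
2. A_y = 1  [[A, B, C are collinear ⇒ 6y-6=0] ∩ [|A−(13, 1)|²=16]]
   so A = (9, 1)

A = (9, 1)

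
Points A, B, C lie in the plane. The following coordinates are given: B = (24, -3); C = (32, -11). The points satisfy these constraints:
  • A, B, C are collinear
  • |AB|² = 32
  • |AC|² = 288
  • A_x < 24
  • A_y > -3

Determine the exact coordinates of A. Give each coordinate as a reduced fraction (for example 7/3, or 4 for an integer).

A = (20, 1)

1. A_x = 20  [[A, B, C are collinear ⇒ 8x+8y-168=0] ∩ [|A−(24, -3)|²=32]]
2. A_y = 1  [[A, B, C are collinear ⇒ 8x+8y-168=0] ∩ [|A−(24, -3)|²=32]]
   so A = (20, 1)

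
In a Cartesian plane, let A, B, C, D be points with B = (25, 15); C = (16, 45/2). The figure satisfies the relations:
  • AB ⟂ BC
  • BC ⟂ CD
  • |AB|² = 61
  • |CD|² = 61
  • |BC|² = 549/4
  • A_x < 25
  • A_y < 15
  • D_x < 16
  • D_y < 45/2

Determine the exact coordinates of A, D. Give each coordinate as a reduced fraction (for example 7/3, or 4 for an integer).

1. A_x = 20  [[AB ⟂ BC ⇒ 9x-15/2y-225/2=0] ∩ [|A−(25, 15)|²=61]]
2. A_y = 9  [[AB ⟂ BC ⇒ 9x-15/2y-225/2=0] ∩ [|A−(25, 15)|²=61]]
   so A = (20, 9)
3. D_x = 11  [[BC ⟂ CD ⇒ -9x+15/2y-99/4=0] ∩ [|D−(16, 45/2)|²=61]]
4. D_y = 33/2  [[BC ⟂ CD ⇒ -9x+15/2y-99/4=0] ∩ [|D−(16, 45/2)|²=61]]
   so D = (11, 33/2)

A = (20, 9)
D = (11, 33/2)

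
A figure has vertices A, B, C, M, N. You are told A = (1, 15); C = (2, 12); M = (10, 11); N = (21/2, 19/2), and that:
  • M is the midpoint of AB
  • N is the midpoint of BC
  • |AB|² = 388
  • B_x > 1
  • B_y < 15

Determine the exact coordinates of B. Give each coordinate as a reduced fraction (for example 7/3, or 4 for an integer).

1. B_x = 19  [B = 2·M−A = 2·(10, 11)−(1, 15)]
2. B_y = 7  [B = 2·M−A = 2·(10, 11)−(1, 15)]
   so B = (19, 7)

B = (19, 7)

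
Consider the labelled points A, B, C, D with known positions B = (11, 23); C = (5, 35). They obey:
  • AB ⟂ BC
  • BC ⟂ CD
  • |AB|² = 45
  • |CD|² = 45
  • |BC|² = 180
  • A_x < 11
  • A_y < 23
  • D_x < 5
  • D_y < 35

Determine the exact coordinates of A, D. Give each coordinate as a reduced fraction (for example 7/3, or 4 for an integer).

1. A_x = 5  [[AB ⟂ BC ⇒ 6x-12y+210=0] ∩ [|A−(11, 23)|²=45]]
2. A_y = 20  [[AB ⟂ BC ⇒ 6x-12y+210=0] ∩ [|A−(11, 23)|²=45]]
   so A = (5, 20)
3. D_x = -1  [[BC ⟂ CD ⇒ -6x+12y-390=0] ∩ [|D−(5, 35)|²=45]]
4. D_y = 32  [[BC ⟂ CD ⇒ -6x+12y-390=0] ∩ [|D−(5, 35)|²=45]]
   so D = (-1, 32)

A = (5, 20)
D = (-1, 32)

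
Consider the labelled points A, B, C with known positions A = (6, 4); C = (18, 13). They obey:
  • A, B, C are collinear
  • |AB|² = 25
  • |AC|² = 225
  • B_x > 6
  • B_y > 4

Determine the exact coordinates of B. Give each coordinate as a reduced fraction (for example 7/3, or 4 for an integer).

B = (10, 7)

1. B_x = 10  [[A, B, C are collinear ⇒ 9x-12y-6=0] ∩ [|B−(6, 4)|²=25]]
2. B_y = 7  [[A, B, C are collinear ⇒ 9x-12y-6=0] ∩ [|B−(6, 4)|²=25]]
   so B = (10, 7)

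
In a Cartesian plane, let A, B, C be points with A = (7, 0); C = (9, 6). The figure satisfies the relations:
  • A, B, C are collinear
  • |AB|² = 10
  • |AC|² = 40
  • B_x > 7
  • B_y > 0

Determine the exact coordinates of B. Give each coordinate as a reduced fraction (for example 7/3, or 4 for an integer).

B = (8, 3)

1. B_x = 8  [[A, B, C are collinear ⇒ 6x-2y-42=0] ∩ [|B−(7, 0)|²=10]]
2. B_y = 3  [[A, B, C are collinear ⇒ 6x-2y-42=0] ∩ [|B−(7, 0)|²=10]]
   so B = (8, 3)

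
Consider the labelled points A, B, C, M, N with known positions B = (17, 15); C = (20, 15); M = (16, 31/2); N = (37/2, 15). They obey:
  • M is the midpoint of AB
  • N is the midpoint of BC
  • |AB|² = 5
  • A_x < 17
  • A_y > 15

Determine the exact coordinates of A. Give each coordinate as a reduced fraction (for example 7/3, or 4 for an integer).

1. A_x = 15  [A = 2·M−B = 2·(16, 31/2)−(17, 15)]
2. A_y = 16  [A = 2·M−B = 2·(16, 31/2)−(17, 15)]
   so A = (15, 16)

A = (15, 16)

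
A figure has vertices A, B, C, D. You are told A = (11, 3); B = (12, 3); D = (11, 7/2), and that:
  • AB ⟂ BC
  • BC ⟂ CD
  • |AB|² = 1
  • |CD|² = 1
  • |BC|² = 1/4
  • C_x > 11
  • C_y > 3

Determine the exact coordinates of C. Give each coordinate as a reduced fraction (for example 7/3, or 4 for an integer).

1. C_x = 12  [[AB ⟂ BC ⇒ 1x-12=0] ∩ [|C−(11, 7/2)|²=1]]
2. C_y = 7/2  [[AB ⟂ BC ⇒ 1x-12=0] ∩ [|C−(11, 7/2)|²=1]]
   so C = (12, 7/2)

C = (12, 7/2)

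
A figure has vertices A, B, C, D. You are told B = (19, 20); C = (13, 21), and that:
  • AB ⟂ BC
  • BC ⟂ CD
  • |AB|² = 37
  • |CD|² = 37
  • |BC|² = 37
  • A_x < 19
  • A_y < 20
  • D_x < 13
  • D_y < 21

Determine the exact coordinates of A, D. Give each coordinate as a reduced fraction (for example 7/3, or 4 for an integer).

A = (18, 14)
D = (12, 15)

1. A_x = 18  [[AB ⟂ BC ⇒ 6x-1y-94=0] ∩ [|A−(19, 20)|²=37]]
2. A_y = 14  [[AB ⟂ BC ⇒ 6x-1y-94=0] ∩ [|A−(19, 20)|²=37]]
   so A = (18, 14)
3. D_x = 12  [[BC ⟂ CD ⇒ -6x+1y+57=0] ∩ [|D−(13, 21)|²=37]]
4. D_y = 15  [[BC ⟂ CD ⇒ -6x+1y+57=0] ∩ [|D−(13, 21)|²=37]]
   so D = (12, 15)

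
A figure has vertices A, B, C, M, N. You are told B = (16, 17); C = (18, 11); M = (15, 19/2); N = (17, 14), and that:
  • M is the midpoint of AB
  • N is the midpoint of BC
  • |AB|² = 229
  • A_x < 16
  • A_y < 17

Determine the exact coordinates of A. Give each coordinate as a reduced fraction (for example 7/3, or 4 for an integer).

A = (14, 2)

1. A_x = 14  [A = 2·M−B = 2·(15, 19/2)−(16, 17)]
2. A_y = 2  [A = 2·M−B = 2·(15, 19/2)−(16, 17)]
   so A = (14, 2)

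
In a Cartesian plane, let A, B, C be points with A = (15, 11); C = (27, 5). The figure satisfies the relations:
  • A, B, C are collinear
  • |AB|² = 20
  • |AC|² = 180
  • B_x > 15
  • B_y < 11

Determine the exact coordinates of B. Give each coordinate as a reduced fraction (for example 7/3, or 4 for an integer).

B = (19, 9)

1. B_x = 19  [[A, B, C are collinear ⇒ -6x-12y+222=0] ∩ [|B−(15, 11)|²=20]]
2. B_y = 9  [[A, B, C are collinear ⇒ -6x-12y+222=0] ∩ [|B−(15, 11)|²=20]]
   so B = (19, 9)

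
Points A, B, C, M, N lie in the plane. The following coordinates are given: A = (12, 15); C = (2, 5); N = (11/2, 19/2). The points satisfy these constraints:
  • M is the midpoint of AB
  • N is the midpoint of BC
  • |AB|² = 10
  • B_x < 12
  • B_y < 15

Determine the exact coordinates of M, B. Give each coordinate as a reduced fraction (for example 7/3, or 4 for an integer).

M = (21/2, 29/2)
B = (9, 14)

1. B_x = 9  [B = 2·N−C = 2·(11/2, 19/2)−(2, 5)]
2. B_y = 14  [B = 2·N−C = 2·(11/2, 19/2)−(2, 5)]
   so B = (9, 14)
3. M_x = 21/2  [2·M = A+B = (12, 15)+(9, 14)]
4. M_y = 29/2  [2·M = A+B = (12, 15)+(9, 14)]
   so M = (21/2, 29/2)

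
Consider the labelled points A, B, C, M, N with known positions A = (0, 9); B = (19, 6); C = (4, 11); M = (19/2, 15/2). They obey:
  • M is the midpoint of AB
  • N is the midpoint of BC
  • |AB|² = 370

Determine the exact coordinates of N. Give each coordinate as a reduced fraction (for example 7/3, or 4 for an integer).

N = (23/2, 17/2)

1. N_x = 23/2  [2·N = B+C = (19, 6)+(4, 11)]
2. N_y = 17/2  [2·N = B+C = (19, 6)+(4, 11)]
   so N = (23/2, 17/2)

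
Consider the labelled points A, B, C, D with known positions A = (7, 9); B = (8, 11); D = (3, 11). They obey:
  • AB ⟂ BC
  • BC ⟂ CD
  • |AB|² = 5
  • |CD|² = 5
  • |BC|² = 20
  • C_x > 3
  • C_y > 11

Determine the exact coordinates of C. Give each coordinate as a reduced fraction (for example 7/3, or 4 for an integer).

C = (4, 13)

1. C_x = 4  [[AB ⟂ BC ⇒ 1x+2y-30=0] ∩ [|C−(3, 11)|²=5]]
2. C_y = 13  [[AB ⟂ BC ⇒ 1x+2y-30=0] ∩ [|C−(3, 11)|²=5]]
   so C = (4, 13)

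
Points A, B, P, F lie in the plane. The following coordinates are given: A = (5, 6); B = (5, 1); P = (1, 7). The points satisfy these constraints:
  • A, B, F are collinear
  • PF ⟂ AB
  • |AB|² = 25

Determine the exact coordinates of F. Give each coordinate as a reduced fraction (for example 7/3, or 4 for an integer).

1. F_x = 5  [[A, B, F are collinear ⇒ 5x-25=0] ∩ [PF ⟂ AB ⇒ -5y+35=0]]
2. F_y = 7  [[A, B, F are collinear ⇒ 5x-25=0] ∩ [PF ⟂ AB ⇒ -5y+35=0]]
   so F = (5, 7)

F = (5, 7)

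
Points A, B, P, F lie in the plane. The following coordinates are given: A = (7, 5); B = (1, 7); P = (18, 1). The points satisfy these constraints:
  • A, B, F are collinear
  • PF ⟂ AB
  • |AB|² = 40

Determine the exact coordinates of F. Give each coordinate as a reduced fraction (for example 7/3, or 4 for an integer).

1. F_x = 181/10  [[A, B, F are collinear ⇒ -2x-6y+44=0] ∩ [PF ⟂ AB ⇒ -6x+2y+106=0]]
2. F_y = 13/10  [[A, B, F are collinear ⇒ -2x-6y+44=0] ∩ [PF ⟂ AB ⇒ -6x+2y+106=0]]
   so F = (181/10, 13/10)

F = (181/10, 13/10)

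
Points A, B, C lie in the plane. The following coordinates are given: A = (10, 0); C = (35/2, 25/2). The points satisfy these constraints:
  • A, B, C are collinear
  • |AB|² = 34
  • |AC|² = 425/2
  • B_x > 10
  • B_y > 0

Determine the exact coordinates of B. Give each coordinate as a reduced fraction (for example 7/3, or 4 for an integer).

B = (13, 5)

1. B_x = 13  [[A, B, C are collinear ⇒ 25/2x-15/2y-125=0] ∩ [|B−(10, 0)|²=34]]
2. B_y = 5  [[A, B, C are collinear ⇒ 25/2x-15/2y-125=0] ∩ [|B−(10, 0)|²=34]]
   so B = (13, 5)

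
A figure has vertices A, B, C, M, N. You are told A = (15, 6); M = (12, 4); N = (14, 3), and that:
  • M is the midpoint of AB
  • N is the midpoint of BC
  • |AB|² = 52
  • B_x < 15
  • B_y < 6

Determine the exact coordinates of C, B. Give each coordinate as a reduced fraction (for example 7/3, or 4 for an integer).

C = (19, 4)
B = (9, 2)

1. B_x = 9  [B = 2·M−A = 2·(12, 4)−(15, 6)]
2. B_y = 2  [B = 2·M−A = 2·(12, 4)−(15, 6)]
   so B = (9, 2)
3. C_x = 19  [C = 2·N−B = 2·(14, 3)−(9, 2)]
4. C_y = 4  [C = 2·N−B = 2·(14, 3)−(9, 2)]
   so C = (19, 4)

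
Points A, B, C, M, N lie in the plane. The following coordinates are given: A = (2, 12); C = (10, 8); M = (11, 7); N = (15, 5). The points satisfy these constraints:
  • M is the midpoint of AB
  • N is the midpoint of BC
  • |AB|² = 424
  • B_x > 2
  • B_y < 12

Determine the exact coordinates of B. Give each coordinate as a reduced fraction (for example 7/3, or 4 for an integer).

B = (20, 2)

1. B_x = 20  [B = 2·M−A = 2·(11, 7)−(2, 12)]
2. B_y = 2  [B = 2·M−A = 2·(11, 7)−(2, 12)]
   so B = (20, 2)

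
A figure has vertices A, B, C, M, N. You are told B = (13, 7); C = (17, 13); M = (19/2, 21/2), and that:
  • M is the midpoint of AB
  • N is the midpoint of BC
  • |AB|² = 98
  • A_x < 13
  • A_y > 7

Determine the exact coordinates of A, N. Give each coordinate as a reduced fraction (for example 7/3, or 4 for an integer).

1. A_x = 6  [A = 2·M−B = 2·(19/2, 21/2)−(13, 7)]
2. A_y = 14  [A = 2·M−B = 2·(19/2, 21/2)−(13, 7)]
   so A = (6, 14)
3. N_x = 15  [2·N = B+C = (13, 7)+(17, 13)]
4. N_y = 10  [2·N = B+C = (13, 7)+(17, 13)]
   so N = (15, 10)

A = (6, 14)
N = (15, 10)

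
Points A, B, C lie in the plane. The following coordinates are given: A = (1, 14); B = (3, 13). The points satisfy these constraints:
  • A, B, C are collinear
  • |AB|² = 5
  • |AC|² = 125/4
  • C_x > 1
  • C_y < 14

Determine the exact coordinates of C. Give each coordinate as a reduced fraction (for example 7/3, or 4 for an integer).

1. C_x = 6  [[A, B, C are collinear ⇒ 1x+2y-29=0] ∩ [|C−(1, 14)|²=125/4]]
2. C_y = 23/2  [[A, B, C are collinear ⇒ 1x+2y-29=0] ∩ [|C−(1, 14)|²=125/4]]
   so C = (6, 23/2)

C = (6, 23/2)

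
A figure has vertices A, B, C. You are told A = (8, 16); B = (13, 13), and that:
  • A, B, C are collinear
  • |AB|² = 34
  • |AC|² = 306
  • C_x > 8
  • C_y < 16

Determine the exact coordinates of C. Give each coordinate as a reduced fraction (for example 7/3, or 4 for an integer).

C = (23, 7)

1. C_x = 23  [[A, B, C are collinear ⇒ 3x+5y-104=0] ∩ [|C−(8, 16)|²=306]]
2. C_y = 7  [[A, B, C are collinear ⇒ 3x+5y-104=0] ∩ [|C−(8, 16)|²=306]]
   so C = (23, 7)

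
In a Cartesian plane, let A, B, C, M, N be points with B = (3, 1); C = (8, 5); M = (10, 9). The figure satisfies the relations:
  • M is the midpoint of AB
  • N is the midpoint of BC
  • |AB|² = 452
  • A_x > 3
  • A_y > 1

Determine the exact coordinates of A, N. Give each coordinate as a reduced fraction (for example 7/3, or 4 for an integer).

A = (17, 17)
N = (11/2, 3)

1. A_x = 17  [A = 2·M−B = 2·(10, 9)−(3, 1)]
2. A_y = 17  [A = 2·M−B = 2·(10, 9)−(3, 1)]
   so A = (17, 17)
3. N_x = 11/2  [2·N = B+C = (3, 1)+(8, 5)]
4. N_y = 3  [2·N = B+C = (3, 1)+(8, 5)]
   so N = (11/2, 3)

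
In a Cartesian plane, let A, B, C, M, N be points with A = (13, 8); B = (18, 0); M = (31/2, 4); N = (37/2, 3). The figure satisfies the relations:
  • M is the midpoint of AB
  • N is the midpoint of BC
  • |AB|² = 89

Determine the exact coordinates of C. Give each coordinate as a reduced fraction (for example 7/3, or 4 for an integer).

C = (19, 6)

1. C_x = 19  [C = 2·N−B = 2·(37/2, 3)−(18, 0)]
2. C_y = 6  [C = 2·N−B = 2·(37/2, 3)−(18, 0)]
   so C = (19, 6)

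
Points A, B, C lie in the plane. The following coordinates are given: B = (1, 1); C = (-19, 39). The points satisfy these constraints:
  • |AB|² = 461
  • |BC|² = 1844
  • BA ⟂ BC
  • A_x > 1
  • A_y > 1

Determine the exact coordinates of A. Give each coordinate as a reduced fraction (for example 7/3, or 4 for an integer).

A = (20, 11)

1. A_x = 20  [[BA ⟂ BC ⇒ -20x+38y-18=0] ∩ [|A−(1, 1)|²=461]]
2. A_y = 11  [[BA ⟂ BC ⇒ -20x+38y-18=0] ∩ [|A−(1, 1)|²=461]]
   so A = (20, 11)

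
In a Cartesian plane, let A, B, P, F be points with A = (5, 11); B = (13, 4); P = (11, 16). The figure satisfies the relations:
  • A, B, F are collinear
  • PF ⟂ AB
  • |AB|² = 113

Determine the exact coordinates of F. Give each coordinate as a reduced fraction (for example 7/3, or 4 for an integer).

F = (669/113, 1152/113)

1. F_x = 669/113  [[A, B, F are collinear ⇒ 7x+8y-123=0] ∩ [PF ⟂ AB ⇒ 8x-7y+24=0]]
2. F_y = 1152/113  [[A, B, F are collinear ⇒ 7x+8y-123=0] ∩ [PF ⟂ AB ⇒ 8x-7y+24=0]]
   so F = (669/113, 1152/113)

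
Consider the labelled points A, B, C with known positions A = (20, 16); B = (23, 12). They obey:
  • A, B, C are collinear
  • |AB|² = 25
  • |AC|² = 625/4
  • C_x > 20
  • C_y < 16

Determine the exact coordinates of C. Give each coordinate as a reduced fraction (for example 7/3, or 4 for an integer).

C = (55/2, 6)

1. C_x = 55/2  [[A, B, C are collinear ⇒ 4x+3y-128=0] ∩ [|C−(20, 16)|²=625/4]]
2. C_y = 6  [[A, B, C are collinear ⇒ 4x+3y-128=0] ∩ [|C−(20, 16)|²=625/4]]
   so C = (55/2, 6)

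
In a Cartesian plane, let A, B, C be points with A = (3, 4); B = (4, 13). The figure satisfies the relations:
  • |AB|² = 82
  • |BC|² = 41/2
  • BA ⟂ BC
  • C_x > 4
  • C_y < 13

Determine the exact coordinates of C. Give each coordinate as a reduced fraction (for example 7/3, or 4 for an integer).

1. C_x = 17/2  [[BA ⟂ BC ⇒ -1x-9y+121=0] ∩ [|C−(4, 13)|²=41/2]]
2. C_y = 25/2  [[BA ⟂ BC ⇒ -1x-9y+121=0] ∩ [|C−(4, 13)|²=41/2]]
   so C = (17/2, 25/2)

C = (17/2, 25/2)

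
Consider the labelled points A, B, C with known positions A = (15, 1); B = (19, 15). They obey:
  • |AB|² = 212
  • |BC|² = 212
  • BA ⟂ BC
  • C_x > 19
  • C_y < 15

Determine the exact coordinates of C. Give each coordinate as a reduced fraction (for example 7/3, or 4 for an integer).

C = (33, 11)

1. C_x = 33  [[BA ⟂ BC ⇒ -4x-14y+286=0] ∩ [|C−(19, 15)|²=212]]
2. C_y = 11  [[BA ⟂ BC ⇒ -4x-14y+286=0] ∩ [|C−(19, 15)|²=212]]
   so C = (33, 11)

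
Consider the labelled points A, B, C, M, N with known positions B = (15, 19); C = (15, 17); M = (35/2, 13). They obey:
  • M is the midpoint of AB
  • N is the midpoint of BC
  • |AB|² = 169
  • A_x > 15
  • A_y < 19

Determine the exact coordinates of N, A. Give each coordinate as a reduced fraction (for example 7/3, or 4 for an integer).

1. A_x = 20  [A = 2·M−B = 2·(35/2, 13)−(15, 19)]
2. A_y = 7  [A = 2·M−B = 2·(35/2, 13)−(15, 19)]
   so A = (20, 7)
3. N_x = 15  [2·N = B+C = (15, 19)+(15, 17)]
4. N_y = 18  [2·N = B+C = (15, 19)+(15, 17)]
   so N = (15, 18)

N = (15, 18)
A = (20, 7)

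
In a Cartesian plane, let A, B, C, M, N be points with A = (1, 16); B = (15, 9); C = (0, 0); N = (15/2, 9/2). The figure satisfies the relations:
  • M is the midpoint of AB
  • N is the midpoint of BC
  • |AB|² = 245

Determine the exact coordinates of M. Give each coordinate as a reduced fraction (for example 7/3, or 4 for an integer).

1. M_x = 8  [2·M = A+B = (1, 16)+(15, 9)]
2. M_y = 25/2  [2·M = A+B = (1, 16)+(15, 9)]
   so M = (8, 25/2)

M = (8, 25/2)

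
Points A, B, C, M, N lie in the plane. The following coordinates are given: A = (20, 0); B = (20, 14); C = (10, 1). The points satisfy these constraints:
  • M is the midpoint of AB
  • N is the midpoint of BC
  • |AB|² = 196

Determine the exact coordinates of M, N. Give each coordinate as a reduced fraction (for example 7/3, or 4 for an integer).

M = (20, 7)
N = (15, 15/2)

1. M_x = 20  [2·M = A+B = (20, 0)+(20, 14)]
2. M_y = 7  [2·M = A+B = (20, 0)+(20, 14)]
   so M = (20, 7)
3. N_x = 15  [2·N = B+C = (20, 14)+(10, 1)]
4. N_y = 15/2  [2·N = B+C = (20, 14)+(10, 1)]
   so N = (15, 15/2)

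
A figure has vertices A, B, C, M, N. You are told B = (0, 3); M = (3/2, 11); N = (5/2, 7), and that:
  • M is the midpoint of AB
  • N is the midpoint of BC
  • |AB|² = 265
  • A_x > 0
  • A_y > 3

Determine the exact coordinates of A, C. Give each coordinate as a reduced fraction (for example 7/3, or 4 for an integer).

1. A_x = 3  [A = 2·M−B = 2·(3/2, 11)−(0, 3)]
2. A_y = 19  [A = 2·M−B = 2·(3/2, 11)−(0, 3)]
   so A = (3, 19)
3. C_x = 5  [C = 2·N−B = 2·(5/2, 7)−(0, 3)]
4. C_y = 11  [C = 2·N−B = 2·(5/2, 7)−(0, 3)]
   so C = (5, 11)

A = (3, 19)
C = (5, 11)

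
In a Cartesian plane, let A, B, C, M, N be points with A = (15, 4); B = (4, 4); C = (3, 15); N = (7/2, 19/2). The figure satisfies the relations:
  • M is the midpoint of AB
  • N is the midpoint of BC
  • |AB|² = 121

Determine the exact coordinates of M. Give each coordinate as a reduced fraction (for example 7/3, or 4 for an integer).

M = (19/2, 4)

1. M_x = 19/2  [2·M = A+B = (15, 4)+(4, 4)]
2. M_y = 4  [2·M = A+B = (15, 4)+(4, 4)]
   so M = (19/2, 4)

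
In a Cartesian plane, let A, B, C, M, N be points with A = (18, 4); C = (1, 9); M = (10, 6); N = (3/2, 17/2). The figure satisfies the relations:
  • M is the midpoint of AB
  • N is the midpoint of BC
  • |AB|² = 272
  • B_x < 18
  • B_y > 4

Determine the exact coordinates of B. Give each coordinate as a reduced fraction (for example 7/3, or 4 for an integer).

1. B_x = 2  [B = 2·M−A = 2·(10, 6)−(18, 4)]
2. B_y = 8  [B = 2·M−A = 2·(10, 6)−(18, 4)]
   so B = (2, 8)

B = (2, 8)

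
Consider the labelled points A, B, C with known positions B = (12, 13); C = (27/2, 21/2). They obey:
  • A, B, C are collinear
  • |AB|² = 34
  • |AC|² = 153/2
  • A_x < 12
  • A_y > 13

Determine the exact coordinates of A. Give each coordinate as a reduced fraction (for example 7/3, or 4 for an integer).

A = (9, 18)

1. A_x = 9  [[A, B, C are collinear ⇒ 5/2x+3/2y-99/2=0] ∩ [|A−(12, 13)|²=34]]
2. A_y = 18  [[A, B, C are collinear ⇒ 5/2x+3/2y-99/2=0] ∩ [|A−(12, 13)|²=34]]
   so A = (9, 18)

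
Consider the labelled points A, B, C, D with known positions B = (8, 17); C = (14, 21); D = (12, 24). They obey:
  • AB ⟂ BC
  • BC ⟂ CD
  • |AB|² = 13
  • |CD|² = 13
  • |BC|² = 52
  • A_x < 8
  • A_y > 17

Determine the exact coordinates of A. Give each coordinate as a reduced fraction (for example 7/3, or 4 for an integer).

A = (6, 20)

1. A_x = 6  [[AB ⟂ BC ⇒ -6x-4y+116=0] ∩ [|A−(8, 17)|²=13]]
2. A_y = 20  [[AB ⟂ BC ⇒ -6x-4y+116=0] ∩ [|A−(8, 17)|²=13]]
   so A = (6, 20)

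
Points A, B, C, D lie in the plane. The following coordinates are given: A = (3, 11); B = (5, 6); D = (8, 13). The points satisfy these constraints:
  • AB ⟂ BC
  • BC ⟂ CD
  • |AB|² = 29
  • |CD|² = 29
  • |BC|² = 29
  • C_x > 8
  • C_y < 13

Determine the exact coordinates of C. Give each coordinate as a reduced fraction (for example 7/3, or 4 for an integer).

1. C_x = 10  [[AB ⟂ BC ⇒ 2x-5y+20=0] ∩ [|C−(8, 13)|²=29]]
2. C_y = 8  [[AB ⟂ BC ⇒ 2x-5y+20=0] ∩ [|C−(8, 13)|²=29]]
   so C = (10, 8)

C = (10, 8)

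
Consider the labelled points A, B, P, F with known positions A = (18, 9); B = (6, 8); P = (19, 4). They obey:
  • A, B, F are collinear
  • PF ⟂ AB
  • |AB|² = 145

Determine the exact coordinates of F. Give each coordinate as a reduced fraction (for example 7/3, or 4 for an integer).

F = (2694/145, 1312/145)

1. F_x = 2694/145  [[A, B, F are collinear ⇒ 1x-12y+90=0] ∩ [PF ⟂ AB ⇒ -12x-1y+232=0]]
2. F_y = 1312/145  [[A, B, F are collinear ⇒ 1x-12y+90=0] ∩ [PF ⟂ AB ⇒ -12x-1y+232=0]]
   so F = (2694/145, 1312/145)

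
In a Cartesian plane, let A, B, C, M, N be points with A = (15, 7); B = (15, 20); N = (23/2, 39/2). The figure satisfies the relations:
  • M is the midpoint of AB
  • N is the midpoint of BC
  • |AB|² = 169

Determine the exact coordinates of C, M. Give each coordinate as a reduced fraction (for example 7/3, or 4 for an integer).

C = (8, 19)
M = (15, 27/2)

1. M_x = 15  [2·M = A+B = (15, 7)+(15, 20)]
2. M_y = 27/2  [2·M = A+B = (15, 7)+(15, 20)]
   so M = (15, 27/2)
3. C_x = 8  [C = 2·N−B = 2·(23/2, 39/2)−(15, 20)]
4. C_y = 19  [C = 2·N−B = 2·(23/2, 39/2)−(15, 20)]
   so C = (8, 19)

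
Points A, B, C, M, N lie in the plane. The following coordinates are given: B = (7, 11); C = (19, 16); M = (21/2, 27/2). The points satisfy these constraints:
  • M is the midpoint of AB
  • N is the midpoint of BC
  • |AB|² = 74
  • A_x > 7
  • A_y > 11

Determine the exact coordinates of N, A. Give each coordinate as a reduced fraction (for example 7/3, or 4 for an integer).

N = (13, 27/2)
A = (14, 16)

1. A_x = 14  [A = 2·M−B = 2·(21/2, 27/2)−(7, 11)]
2. A_y = 16  [A = 2·M−B = 2·(21/2, 27/2)−(7, 11)]
   so A = (14, 16)
3. N_x = 13  [2·N = B+C = (7, 11)+(19, 16)]
4. N_y = 27/2  [2·N = B+C = (7, 11)+(19, 16)]
   so N = (13, 27/2)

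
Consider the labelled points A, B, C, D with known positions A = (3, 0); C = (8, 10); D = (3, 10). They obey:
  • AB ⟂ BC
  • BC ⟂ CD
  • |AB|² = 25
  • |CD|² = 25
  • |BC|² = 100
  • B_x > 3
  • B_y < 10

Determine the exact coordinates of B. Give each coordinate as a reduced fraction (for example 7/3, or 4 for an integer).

1. B_x = 8  [[BC ⟂ CD ⇒ 5x-40=0] ∩ [|B−(3, 0)|²=25]]
2. B_y = 0  [[BC ⟂ CD ⇒ 5x-40=0] ∩ [|B−(3, 0)|²=25]]
   so B = (8, 0)

B = (8, 0)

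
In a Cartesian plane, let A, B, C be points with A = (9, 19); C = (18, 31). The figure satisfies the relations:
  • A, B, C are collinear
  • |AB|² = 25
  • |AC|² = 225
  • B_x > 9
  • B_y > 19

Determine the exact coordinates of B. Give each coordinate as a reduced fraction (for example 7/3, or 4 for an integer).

1. B_x = 12  [[A, B, C are collinear ⇒ 12x-9y+63=0] ∩ [|B−(9, 19)|²=25]]
2. B_y = 23  [[A, B, C are collinear ⇒ 12x-9y+63=0] ∩ [|B−(9, 19)|²=25]]
   so B = (12, 23)

B = (12, 23)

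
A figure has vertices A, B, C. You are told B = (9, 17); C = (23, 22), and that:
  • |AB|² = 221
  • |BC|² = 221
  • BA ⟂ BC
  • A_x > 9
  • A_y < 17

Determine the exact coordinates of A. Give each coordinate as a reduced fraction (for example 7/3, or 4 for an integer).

1. A_x = 14  [[BA ⟂ BC ⇒ 14x+5y-211=0] ∩ [|A−(9, 17)|²=221]]
2. A_y = 3  [[BA ⟂ BC ⇒ 14x+5y-211=0] ∩ [|A−(9, 17)|²=221]]
   so A = (14, 3)

A = (14, 3)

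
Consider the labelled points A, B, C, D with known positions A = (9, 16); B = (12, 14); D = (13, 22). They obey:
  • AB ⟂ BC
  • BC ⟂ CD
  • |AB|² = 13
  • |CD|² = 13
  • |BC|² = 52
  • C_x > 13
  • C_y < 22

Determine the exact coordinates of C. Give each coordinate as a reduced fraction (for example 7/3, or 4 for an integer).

C = (16, 20)

1. C_x = 16  [[AB ⟂ BC ⇒ 3x-2y-8=0] ∩ [|C−(13, 22)|²=13]]
2. C_y = 20  [[AB ⟂ BC ⇒ 3x-2y-8=0] ∩ [|C−(13, 22)|²=13]]
   so C = (16, 20)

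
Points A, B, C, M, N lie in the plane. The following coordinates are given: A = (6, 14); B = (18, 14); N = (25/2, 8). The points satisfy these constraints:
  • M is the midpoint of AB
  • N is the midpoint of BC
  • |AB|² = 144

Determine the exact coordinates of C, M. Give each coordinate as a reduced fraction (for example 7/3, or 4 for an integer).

C = (7, 2)
M = (12, 14)

1. M_x = 12  [2·M = A+B = (6, 14)+(18, 14)]
2. M_y = 14  [2·M = A+B = (6, 14)+(18, 14)]
   so M = (12, 14)
3. C_x = 7  [C = 2·N−B = 2·(25/2, 8)−(18, 14)]
4. C_y = 2  [C = 2·N−B = 2·(25/2, 8)−(18, 14)]
   so C = (7, 2)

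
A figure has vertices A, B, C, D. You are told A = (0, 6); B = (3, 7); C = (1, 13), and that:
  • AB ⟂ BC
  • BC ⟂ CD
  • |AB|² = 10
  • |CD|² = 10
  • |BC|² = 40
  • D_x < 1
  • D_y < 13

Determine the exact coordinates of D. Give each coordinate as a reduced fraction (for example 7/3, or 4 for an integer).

1. D_x = -2  [[BC ⟂ CD ⇒ -2x+6y-76=0] ∩ [|D−(1, 13)|²=10]]
2. D_y = 12  [[BC ⟂ CD ⇒ -2x+6y-76=0] ∩ [|D−(1, 13)|²=10]]
   so D = (-2, 12)

D = (-2, 12)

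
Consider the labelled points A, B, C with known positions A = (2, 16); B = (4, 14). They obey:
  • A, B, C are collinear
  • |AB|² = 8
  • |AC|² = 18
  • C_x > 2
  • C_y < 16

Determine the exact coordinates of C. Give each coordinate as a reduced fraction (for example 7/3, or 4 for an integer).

1. C_x = 5  [[A, B, C are collinear ⇒ 2x+2y-36=0] ∩ [|C−(2, 16)|²=18]]
2. C_y = 13  [[A, B, C are collinear ⇒ 2x+2y-36=0] ∩ [|C−(2, 16)|²=18]]
   so C = (5, 13)

C = (5, 13)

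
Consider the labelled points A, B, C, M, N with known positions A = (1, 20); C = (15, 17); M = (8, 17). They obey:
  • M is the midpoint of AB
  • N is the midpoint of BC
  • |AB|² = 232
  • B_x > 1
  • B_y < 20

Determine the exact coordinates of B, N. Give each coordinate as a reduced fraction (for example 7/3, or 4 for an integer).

B = (15, 14)
N = (15, 31/2)

1. B_x = 15  [B = 2·M−A = 2·(8, 17)−(1, 20)]
2. B_y = 14  [B = 2·M−A = 2·(8, 17)−(1, 20)]
   so B = (15, 14)
3. N_x = 15  [2·N = B+C = (15, 14)+(15, 17)]
4. N_y = 31/2  [2·N = B+C = (15, 14)+(15, 17)]
   so N = (15, 31/2)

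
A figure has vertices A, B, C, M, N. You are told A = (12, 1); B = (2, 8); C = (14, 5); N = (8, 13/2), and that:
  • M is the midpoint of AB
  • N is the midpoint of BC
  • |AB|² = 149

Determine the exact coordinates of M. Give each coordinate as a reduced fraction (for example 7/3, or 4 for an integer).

M = (7, 9/2)

1. M_x = 7  [2·M = A+B = (12, 1)+(2, 8)]
2. M_y = 9/2  [2·M = A+B = (12, 1)+(2, 8)]
   so M = (7, 9/2)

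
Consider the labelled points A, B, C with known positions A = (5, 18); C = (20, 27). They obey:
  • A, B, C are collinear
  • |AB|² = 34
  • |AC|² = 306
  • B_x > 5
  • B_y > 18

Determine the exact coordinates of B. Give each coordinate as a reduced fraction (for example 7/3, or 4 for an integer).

B = (10, 21)

1. B_x = 10  [[A, B, C are collinear ⇒ 9x-15y+225=0] ∩ [|B−(5, 18)|²=34]]
2. B_y = 21  [[A, B, C are collinear ⇒ 9x-15y+225=0] ∩ [|B−(5, 18)|²=34]]
   so B = (10, 21)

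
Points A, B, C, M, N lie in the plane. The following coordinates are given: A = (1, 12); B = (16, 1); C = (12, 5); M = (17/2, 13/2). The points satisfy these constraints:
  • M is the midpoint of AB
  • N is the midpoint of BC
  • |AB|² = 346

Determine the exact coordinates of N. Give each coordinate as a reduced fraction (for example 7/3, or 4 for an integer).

1. N_x = 14  [2·N = B+C = (16, 1)+(12, 5)]
2. N_y = 3  [2·N = B+C = (16, 1)+(12, 5)]
   so N = (14, 3)

N = (14, 3)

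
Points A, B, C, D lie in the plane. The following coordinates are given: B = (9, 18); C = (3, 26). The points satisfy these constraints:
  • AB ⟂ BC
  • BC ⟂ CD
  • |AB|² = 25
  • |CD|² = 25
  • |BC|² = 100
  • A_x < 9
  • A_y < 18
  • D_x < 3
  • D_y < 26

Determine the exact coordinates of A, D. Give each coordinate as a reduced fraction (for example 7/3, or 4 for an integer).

1. A_x = 5  [[AB ⟂ BC ⇒ 6x-8y+90=0] ∩ [|A−(9, 18)|²=25]]
2. A_y = 15  [[AB ⟂ BC ⇒ 6x-8y+90=0] ∩ [|A−(9, 18)|²=25]]
   so A = (5, 15)
3. D_x = -1  [[BC ⟂ CD ⇒ -6x+8y-190=0] ∩ [|D−(3, 26)|²=25]]
4. D_y = 23  [[BC ⟂ CD ⇒ -6x+8y-190=0] ∩ [|D−(3, 26)|²=25]]
   so D = (-1, 23)

A = (5, 15)
D = (-1, 23)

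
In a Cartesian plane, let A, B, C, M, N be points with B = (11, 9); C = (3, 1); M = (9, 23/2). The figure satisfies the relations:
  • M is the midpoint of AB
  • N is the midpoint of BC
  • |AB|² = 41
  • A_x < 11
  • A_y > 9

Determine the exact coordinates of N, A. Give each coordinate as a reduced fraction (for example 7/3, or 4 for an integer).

1. A_x = 7  [A = 2·M−B = 2·(9, 23/2)−(11, 9)]
2. A_y = 14  [A = 2·M−B = 2·(9, 23/2)−(11, 9)]
   so A = (7, 14)
3. N_x = 7  [2·N = B+C = (11, 9)+(3, 1)]
4. N_y = 5  [2·N = B+C = (11, 9)+(3, 1)]
   so N = (7, 5)

N = (7, 5)
A = (7, 14)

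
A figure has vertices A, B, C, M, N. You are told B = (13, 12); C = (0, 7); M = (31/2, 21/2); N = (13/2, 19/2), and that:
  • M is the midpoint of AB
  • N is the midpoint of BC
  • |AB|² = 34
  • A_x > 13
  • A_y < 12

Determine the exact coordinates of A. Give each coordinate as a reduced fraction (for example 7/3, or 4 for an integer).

A = (18, 9)

1. A_x = 18  [A = 2·M−B = 2·(31/2, 21/2)−(13, 12)]
2. A_y = 9  [A = 2·M−B = 2·(31/2, 21/2)−(13, 12)]
   so A = (18, 9)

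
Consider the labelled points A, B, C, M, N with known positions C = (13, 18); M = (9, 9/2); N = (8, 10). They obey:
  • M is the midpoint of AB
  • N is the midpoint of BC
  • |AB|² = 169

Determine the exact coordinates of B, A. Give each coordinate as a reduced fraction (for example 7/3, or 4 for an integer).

1. B_x = 3  [B = 2·N−C = 2·(8, 10)−(13, 18)]
2. B_y = 2  [B = 2·N−C = 2·(8, 10)−(13, 18)]
   so B = (3, 2)
3. A_x = 15  [A = 2·M−B = 2·(9, 9/2)−(3, 2)]
4. A_y = 7  [A = 2·M−B = 2·(9, 9/2)−(3, 2)]
   so A = (15, 7)

B = (3, 2)
A = (15, 7)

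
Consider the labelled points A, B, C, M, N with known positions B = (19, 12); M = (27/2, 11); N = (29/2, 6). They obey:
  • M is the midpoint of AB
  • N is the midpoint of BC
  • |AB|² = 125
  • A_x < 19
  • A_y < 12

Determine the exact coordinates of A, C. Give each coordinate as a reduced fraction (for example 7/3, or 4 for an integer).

1. A_x = 8  [A = 2·M−B = 2·(27/2, 11)−(19, 12)]
2. A_y = 10  [A = 2·M−B = 2·(27/2, 11)−(19, 12)]
   so A = (8, 10)
3. C_x = 10  [C = 2·N−B = 2·(29/2, 6)−(19, 12)]
4. C_y = 0  [C = 2·N−B = 2·(29/2, 6)−(19, 12)]
   so C = (10, 0)

A = (8, 10)
C = (10, 0)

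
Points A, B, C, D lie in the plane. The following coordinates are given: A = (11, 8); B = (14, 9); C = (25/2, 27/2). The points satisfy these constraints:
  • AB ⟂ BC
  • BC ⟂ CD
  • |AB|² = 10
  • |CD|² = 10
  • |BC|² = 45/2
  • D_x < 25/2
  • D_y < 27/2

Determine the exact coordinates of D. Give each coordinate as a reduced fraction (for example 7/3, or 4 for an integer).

1. D_x = 19/2  [[BC ⟂ CD ⇒ -3/2x+9/2y-42=0] ∩ [|D−(25/2, 27/2)|²=10]]
2. D_y = 25/2  [[BC ⟂ CD ⇒ -3/2x+9/2y-42=0] ∩ [|D−(25/2, 27/2)|²=10]]
   so D = (19/2, 25/2)

D = (19/2, 25/2)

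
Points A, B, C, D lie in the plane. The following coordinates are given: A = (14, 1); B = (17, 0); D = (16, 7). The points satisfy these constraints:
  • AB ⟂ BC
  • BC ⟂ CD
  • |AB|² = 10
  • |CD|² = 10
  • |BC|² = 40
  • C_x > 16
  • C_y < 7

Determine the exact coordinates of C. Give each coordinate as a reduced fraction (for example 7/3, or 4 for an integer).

1. C_x = 19  [[AB ⟂ BC ⇒ 3x-1y-51=0] ∩ [|C−(16, 7)|²=10]]
2. C_y = 6  [[AB ⟂ BC ⇒ 3x-1y-51=0] ∩ [|C−(16, 7)|²=10]]
   so C = (19, 6)

C = (19, 6)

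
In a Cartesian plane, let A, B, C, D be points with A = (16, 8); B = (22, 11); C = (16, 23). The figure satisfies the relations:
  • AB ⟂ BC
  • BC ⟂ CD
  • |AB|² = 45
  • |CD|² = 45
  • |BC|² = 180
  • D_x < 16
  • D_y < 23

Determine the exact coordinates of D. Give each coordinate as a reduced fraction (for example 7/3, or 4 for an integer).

D = (10, 20)

1. D_x = 10  [[BC ⟂ CD ⇒ -6x+12y-180=0] ∩ [|D−(16, 23)|²=45]]
2. D_y = 20  [[BC ⟂ CD ⇒ -6x+12y-180=0] ∩ [|D−(16, 23)|²=45]]
   so D = (10, 20)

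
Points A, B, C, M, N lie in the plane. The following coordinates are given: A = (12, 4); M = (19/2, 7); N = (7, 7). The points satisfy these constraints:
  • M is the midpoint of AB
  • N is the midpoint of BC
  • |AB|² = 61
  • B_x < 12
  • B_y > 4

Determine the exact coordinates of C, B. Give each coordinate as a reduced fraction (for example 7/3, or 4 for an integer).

C = (7, 4)
B = (7, 10)

1. B_x = 7  [B = 2·M−A = 2·(19/2, 7)−(12, 4)]
2. B_y = 10  [B = 2·M−A = 2·(19/2, 7)−(12, 4)]
   so B = (7, 10)
3. C_x = 7  [C = 2·N−B = 2·(7, 7)−(7, 10)]
4. C_y = 4  [C = 2·N−B = 2·(7, 7)−(7, 10)]
   so C = (7, 4)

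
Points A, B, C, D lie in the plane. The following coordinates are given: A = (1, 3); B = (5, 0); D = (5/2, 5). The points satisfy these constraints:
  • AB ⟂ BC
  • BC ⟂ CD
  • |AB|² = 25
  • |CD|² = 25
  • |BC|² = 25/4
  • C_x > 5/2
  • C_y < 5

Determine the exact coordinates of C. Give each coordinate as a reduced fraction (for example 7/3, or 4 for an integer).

C = (13/2, 2)

1. C_x = 13/2  [[AB ⟂ BC ⇒ 4x-3y-20=0] ∩ [|C−(5/2, 5)|²=25]]
2. C_y = 2  [[AB ⟂ BC ⇒ 4x-3y-20=0] ∩ [|C−(5/2, 5)|²=25]]
   so C = (13/2, 2)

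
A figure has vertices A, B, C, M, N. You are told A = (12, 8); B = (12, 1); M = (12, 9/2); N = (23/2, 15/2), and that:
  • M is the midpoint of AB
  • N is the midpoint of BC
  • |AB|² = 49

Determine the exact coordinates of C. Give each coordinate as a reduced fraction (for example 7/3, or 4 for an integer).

C = (11, 14)

1. C_x = 11  [C = 2·N−B = 2·(23/2, 15/2)−(12, 1)]
2. C_y = 14  [C = 2·N−B = 2·(23/2, 15/2)−(12, 1)]
   so C = (11, 14)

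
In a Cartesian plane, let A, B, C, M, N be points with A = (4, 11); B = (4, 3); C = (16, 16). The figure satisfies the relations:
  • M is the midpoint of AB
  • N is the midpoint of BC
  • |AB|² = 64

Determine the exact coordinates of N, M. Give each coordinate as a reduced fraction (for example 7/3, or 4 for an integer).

N = (10, 19/2)
M = (4, 7)

1. M_x = 4  [2·M = A+B = (4, 11)+(4, 3)]
2. M_y = 7  [2·M = A+B = (4, 11)+(4, 3)]
   so M = (4, 7)
3. N_x = 10  [2·N = B+C = (4, 3)+(16, 16)]
4. N_y = 19/2  [2·N = B+C = (4, 3)+(16, 16)]
   so N = (10, 19/2)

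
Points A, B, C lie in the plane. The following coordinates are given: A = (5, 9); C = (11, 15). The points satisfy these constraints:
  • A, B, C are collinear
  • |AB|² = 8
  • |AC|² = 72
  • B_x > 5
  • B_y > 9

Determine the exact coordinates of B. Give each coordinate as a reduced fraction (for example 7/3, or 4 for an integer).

B = (7, 11)

1. B_x = 7  [[A, B, C are collinear ⇒ 6x-6y+24=0] ∩ [|B−(5, 9)|²=8]]
2. B_y = 11  [[A, B, C are collinear ⇒ 6x-6y+24=0] ∩ [|B−(5, 9)|²=8]]
   so B = (7, 11)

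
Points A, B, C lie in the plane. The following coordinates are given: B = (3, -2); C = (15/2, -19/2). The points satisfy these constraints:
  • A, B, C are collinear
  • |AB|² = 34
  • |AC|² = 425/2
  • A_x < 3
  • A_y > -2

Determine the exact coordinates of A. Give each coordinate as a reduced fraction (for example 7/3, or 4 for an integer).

1. A_x = 0  [[A, B, C are collinear ⇒ 15/2x+9/2y-27/2=0] ∩ [|A−(3, -2)|²=34]]
2. A_y = 3  [[A, B, C are collinear ⇒ 15/2x+9/2y-27/2=0] ∩ [|A−(3, -2)|²=34]]
   so A = (0, 3)

A = (0, 3)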